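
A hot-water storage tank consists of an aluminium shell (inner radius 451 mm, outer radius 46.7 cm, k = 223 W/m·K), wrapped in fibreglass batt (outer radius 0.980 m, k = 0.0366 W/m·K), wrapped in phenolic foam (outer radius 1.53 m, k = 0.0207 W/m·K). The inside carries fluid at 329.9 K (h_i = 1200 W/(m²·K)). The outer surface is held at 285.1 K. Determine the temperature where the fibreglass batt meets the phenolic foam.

Treat each layer as a resistance in series:
  R_conv,in = 1/(4πr²h) = 1/(4π·0.451²·1200) = 3.260×10^-4 K/W
  R_aluminium = (1/0.451 − 1/0.467)/(4πk) = 0.07597/(4π·223) = 2.711×10^-5 K/W
  R_fibreglass batt = (1/0.467 − 1/0.980)/(4πk) = 1.121/(4π·0.0366) = 2.437 K/W
  R_phenolic foam = (1/0.980 − 1/1.53)/(4πk) = 0.3668/(4π·0.0207) = 1.410 K/W
ΣR = 3.260×10^-4 + 2.711×10^-5 + 2.437 + 1.410 = 3.847 K/W
Q = ΔT/ΣR = (329.9 K − 285.1 K)/3.847 = 11.65 W
From the inner boundary to the fibreglass batt/phenolic foam interface, ΣR_partial = 2.437 K/W.
T_interface = T_in − Q·ΣR_partial = 329.9 K − (11.65)(2.437) = 301.5 K

T = 301.5 K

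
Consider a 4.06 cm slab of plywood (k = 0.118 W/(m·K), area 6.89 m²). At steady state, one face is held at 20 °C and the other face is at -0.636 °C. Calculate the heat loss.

Q = 413 W

Q = kA·ΔT/L = 0.118 × 6.89 × |20 °C − -0.636 °C| / 0.0406 = 413 W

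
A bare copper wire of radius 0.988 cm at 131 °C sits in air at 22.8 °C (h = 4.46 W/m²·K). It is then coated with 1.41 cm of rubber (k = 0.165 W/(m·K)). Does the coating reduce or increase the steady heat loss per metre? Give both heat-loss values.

Critical radius for a cylinder: r_cr = k/h = 0.0370 m = 3.70 cm.
Outer radius after coating: r₂ = 0.00988 + 0.0141 = 0.02398 m.
Since r₁ < r_cr and r₂ ≤ r_cr, the coating moves toward the maximum at r_cr — heat loss rises.
Bare: R = 1/(2πr₁h) = 3.612 m·K/W; Q = 108.2/3.612 = 30.0 W/m.
Coated: R = R_cond + R_conv = 2.343 m·K/W; Q = 108.2/2.343 = 46.2 W/m.

increases: 30.0 → 46.2 W/m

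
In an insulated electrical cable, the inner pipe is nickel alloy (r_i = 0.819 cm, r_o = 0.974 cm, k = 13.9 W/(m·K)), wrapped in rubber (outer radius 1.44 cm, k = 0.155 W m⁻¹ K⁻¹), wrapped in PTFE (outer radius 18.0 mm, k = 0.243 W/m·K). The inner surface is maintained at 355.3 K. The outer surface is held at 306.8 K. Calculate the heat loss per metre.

Treat each layer as a resistance in series:
  R'_nickel alloy = ln(0.00974/0.00819)/(2πk) = 0.1733/(2π·13.9) = 0.001985 m·K/W
  R'_rubber = ln(0.0144/0.00974)/(2πk) = 0.3910/(2π·0.155) = 0.4015 m·K/W
  R'_PTFE = ln(0.0180/0.0144)/(2πk) = 0.2231/(2π·0.243) = 0.1461 m·K/W
ΣR = 0.001985 + 0.4015 + 0.1461 = 0.5496 m·K/W
Q' = ΔT/ΣR = (355.3 K − 306.8 K)/0.5496 = 88.2 W/m

Q' = 88.2 W/m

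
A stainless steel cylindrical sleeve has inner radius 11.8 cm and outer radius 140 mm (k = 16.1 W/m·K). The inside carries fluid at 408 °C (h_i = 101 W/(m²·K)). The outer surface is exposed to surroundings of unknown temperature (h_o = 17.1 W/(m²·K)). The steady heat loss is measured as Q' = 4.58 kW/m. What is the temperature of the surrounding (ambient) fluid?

T_out = 34.6 °C

Series resistances:
  R'_conv,in = 1/(2πr h) = 1/(2π·0.118·101) = 0.01335 m·K/W
  R'_stainless steel = ln(0.140/0.118)/(2πk) = 0.1710/(2π·16.1) = 0.001690 m·K/W
  R'_conv,out = 1/(2πr h) = 1/(2π·0.140·17.1) = 0.06648 m·K/W
ΣR = 0.08152 m·K/W
ΔT = Q'·ΣR = 4580 × 0.08152 = 373.4 K
Heat flows outward, so T_out = T_in − ΔT = 408 − 373.4 = 34.6 °C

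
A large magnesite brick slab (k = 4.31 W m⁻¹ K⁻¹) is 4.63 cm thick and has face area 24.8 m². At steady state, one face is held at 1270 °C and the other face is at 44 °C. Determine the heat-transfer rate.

Q = kA·ΔT/L = 4.31 × 24.8 × |1270 °C − 44 °C| / 0.0463 = 2.83×10^6 W

Q = 2830 kW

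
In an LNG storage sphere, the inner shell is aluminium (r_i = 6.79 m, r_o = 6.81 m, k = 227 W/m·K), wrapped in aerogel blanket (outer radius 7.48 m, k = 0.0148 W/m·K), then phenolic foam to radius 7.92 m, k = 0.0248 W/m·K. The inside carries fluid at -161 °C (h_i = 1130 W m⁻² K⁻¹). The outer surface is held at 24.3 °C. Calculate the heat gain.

Treat each layer as a resistance in series:
  R_conv,in = 1/(4πr²h) = 1/(4π·6.79²·1130) = 1.527×10^-6 K/W
  R_aluminium = (1/6.79 − 1/6.81)/(4πk) = 4.325×10^-4/(4π·227) = 1.516×10^-7 K/W
  R_aerogel blanket = (1/6.81 − 1/7.48)/(4πk) = 0.01315/(4π·0.0148) = 0.07072 K/W
  R_phenolic foam = (1/7.48 − 1/7.92)/(4πk) = 0.007427/(4π·0.0248) = 0.02383 K/W
ΣR = 1.527×10^-6 + 1.516×10^-7 + 0.07072 + 0.02383 = 0.09455 K/W
Q = ΔT/ΣR = (-161 °C − 24.3 °C)/0.09455 = -1960 W
(Negative Q ⇒ heat flows inward; heat gain = 1960 W.)

Q = 1960 W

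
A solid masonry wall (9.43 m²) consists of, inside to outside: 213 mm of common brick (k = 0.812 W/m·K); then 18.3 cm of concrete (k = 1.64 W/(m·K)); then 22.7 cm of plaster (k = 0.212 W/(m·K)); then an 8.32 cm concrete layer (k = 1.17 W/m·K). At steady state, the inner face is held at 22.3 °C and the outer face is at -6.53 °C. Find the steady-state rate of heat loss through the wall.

Treat each layer as a resistance in series:
  R_common brick = L/(kA) = 0.213/(0.812·9.43) = 0.02782 K/W
  R_concrete = L/(kA) = 0.183/(1.64·9.43) = 0.01183 K/W
  R_plaster = L/(kA) = 0.227/(0.212·9.43) = 0.1135 K/W
  R_concrete = L/(kA) = 0.0832/(1.17·9.43) = 0.007541 K/W
ΣR = 0.02782 + 0.01183 + 0.1135 + 0.007541 = 0.1607 K/W
Q = ΔT/ΣR = (22.3 °C − -6.53 °C)/0.1607 = 179 W

Q = 179 W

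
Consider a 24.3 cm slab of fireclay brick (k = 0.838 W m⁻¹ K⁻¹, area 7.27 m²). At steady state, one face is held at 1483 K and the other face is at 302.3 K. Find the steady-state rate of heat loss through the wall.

Q = kA·ΔT/L = 0.838 × 7.27 × |1483 K − 302.3 K| / 0.243 = 29600 W

Q = 29.6 kW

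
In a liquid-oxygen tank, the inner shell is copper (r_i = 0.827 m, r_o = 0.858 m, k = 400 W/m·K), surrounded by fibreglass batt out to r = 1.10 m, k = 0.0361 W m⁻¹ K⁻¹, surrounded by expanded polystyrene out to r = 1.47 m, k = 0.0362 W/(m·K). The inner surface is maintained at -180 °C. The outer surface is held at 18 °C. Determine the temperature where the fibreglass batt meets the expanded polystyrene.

T = -75.2 °C

Resistance network (inner→outer):
  R_copper = (1/0.827 − 1/0.858)/(4πk) = 0.04369/(4π·400) = 8.692×10^-6 K/W
  R_fibreglass batt = (1/0.858 − 1/1.10)/(4πk) = 0.2564/(4π·0.0361) = 0.5652 K/W
  R_expanded polystyrene = (1/1.10 − 1/1.47)/(4πk) = 0.2288/(4π·0.0362) = 0.5030 K/W
ΣR = 8.692×10^-6 + 0.5652 + 0.5030 = 1.068 K/W
Q = ΔT/ΣR = (-180 °C − 18 °C)/1.068 = -185.4 W
From the inner boundary to the fibreglass batt/expanded polystyrene interface, ΣR_partial = 0.5652 K/W.
T_interface = T_in − Q·ΣR_partial = -180 °C − (-185.4)(0.5652) = -75.2 °C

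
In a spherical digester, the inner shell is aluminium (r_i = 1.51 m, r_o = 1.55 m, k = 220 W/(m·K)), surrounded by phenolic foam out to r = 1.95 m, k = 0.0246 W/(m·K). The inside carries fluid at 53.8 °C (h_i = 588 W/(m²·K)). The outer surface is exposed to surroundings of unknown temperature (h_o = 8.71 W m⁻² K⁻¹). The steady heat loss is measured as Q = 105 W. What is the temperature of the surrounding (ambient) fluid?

T_out = 8.59 °C

Sum the resistances:
  R_conv,in = 1/(4πr²h) = 1/(4π·1.51²·588) = 5.936×10^-5 K/W
  R_aluminium = (1/1.51 − 1/1.55)/(4πk) = 0.01709/(4π·220) = 6.182×10^-6 K/W
  R_phenolic foam = (1/1.55 − 1/1.95)/(4πk) = 0.1323/(4π·0.0246) = 0.4281 K/W
  R_conv,out = 1/(4πr²h) = 1/(4π·1.95²·8.71) = 0.002403 K/W
ΣR = 0.4306 K/W
ΔT = Q·ΣR = 105 × 0.4306 = 45.21 K
Heat flows outward, so T_out = T_in − ΔT = 53.8 − 45.21 = 8.59 °C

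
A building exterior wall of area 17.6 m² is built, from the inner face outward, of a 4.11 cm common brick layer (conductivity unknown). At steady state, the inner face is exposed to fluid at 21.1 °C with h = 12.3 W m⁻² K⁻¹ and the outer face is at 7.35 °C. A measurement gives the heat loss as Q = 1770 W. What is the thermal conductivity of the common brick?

ΣR = ΔT/Q = |21.1 − 7.35|/1770 = 0.007768 K/W
Known resistances:
  R_conv,in = 1/(hA) = 1/(12.3·17.6) = 0.004619 K/W
R_common brick = ΣR − ΣR_known = 0.007768 − 0.004619 = 0.003149 K/W
L/(kA) = 0.003149 ⇒ k = 0.0411/(0.003149·17.6) = 0.742 W/m·K

k = 0.742 W/m·K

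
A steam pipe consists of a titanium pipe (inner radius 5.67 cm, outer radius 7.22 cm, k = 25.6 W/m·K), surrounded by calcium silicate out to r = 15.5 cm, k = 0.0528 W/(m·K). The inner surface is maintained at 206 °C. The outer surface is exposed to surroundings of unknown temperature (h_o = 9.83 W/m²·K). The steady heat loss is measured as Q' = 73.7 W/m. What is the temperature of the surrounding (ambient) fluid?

Series resistances:
  R'_titanium = ln(0.0722/0.0567)/(2πk) = 0.2417/(2π·25.6) = 0.001502 m·K/W
  R'_calcium silicate = ln(0.155/0.0722)/(2πk) = 0.7640/(2π·0.0528) = 2.303 m·K/W
  R'_conv,out = 1/(2πr h) = 1/(2π·0.155·9.83) = 0.1045 m·K/W
ΣR = 2.409 m·K/W
ΔT = Q'·ΣR = 73.7 × 2.409 = 177.5 K
Heat flows outward, so T_out = T_in − ΔT = 206 − 177.5 = 28.5 °C

T_out = 28.5 °C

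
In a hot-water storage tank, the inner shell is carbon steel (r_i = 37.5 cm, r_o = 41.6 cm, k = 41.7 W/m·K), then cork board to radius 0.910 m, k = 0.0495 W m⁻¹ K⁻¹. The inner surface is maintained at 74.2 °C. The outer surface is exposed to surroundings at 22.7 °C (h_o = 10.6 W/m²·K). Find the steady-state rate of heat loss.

Q = 24.4 W

Series thermal resistances, inner to outer:
  R_carbon steel = (1/0.375 − 1/0.416)/(4πk) = 0.2628/(4π·41.7) = 5.015×10^-4 K/W
  R_cork board = (1/0.416 − 1/0.910)/(4πk) = 1.305/(4π·0.0495) = 2.098 K/W
  R_conv,out = 1/(4πr²h) = 1/(4π·0.910²·10.6) = 0.009066 K/W
ΣR = 5.015×10^-4 + 2.098 + 0.009066 = 2.108 K/W
Q = ΔT/ΣR = (74.2 °C − 22.7 °C)/2.108 = 24.4 W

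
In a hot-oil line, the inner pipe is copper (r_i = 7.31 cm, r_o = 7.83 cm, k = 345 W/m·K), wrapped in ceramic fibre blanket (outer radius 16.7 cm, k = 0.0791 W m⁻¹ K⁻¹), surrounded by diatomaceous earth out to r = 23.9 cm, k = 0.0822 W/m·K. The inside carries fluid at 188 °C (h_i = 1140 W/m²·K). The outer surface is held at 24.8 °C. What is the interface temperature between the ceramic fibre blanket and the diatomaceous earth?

T = 75.8 °C

Resistance network (inner→outer):
  R'_conv,in = 1/(2πr h) = 1/(2π·0.0731·1140) = 0.001910 m·K/W
  R'_copper = ln(0.0783/0.0731)/(2πk) = 0.06872/(2π·345) = 3.170×10^-5 m·K/W
  R'_ceramic fibre blanket = ln(0.167/0.0783)/(2πk) = 0.7574/(2π·0.0791) = 1.524 m·K/W
  R'_diatomaceous earth = ln(0.239/0.167)/(2πk) = 0.3585/(2π·0.0822) = 0.6941 m·K/W
ΣR = 0.001910 + 3.170×10^-5 + 1.524 + 0.6941 = 2.220 m·K/W
Q' = ΔT/ΣR = (188 °C − 24.8 °C)/2.220 = 73.51 W/m
From the inner boundary to the ceramic fibre blanket/diatomaceous earth interface, ΣR_partial = 1.526 m·K/W.
T_interface = T_in − Q'·ΣR_partial = 188 °C − (73.51)(1.526) = 75.8 °C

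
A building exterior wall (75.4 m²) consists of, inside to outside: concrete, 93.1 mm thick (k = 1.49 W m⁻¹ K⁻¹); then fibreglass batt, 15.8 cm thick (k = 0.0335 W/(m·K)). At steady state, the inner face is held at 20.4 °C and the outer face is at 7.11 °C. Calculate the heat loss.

Q = 210 W

Series thermal resistances, inner to outer:
  R_concrete = L/(kA) = 0.0931/(1.49·75.4) = 8.287×10^-4 K/W
  R_fibreglass batt = L/(kA) = 0.158/(0.0335·75.4) = 0.06255 K/W
ΣR = 8.287×10^-4 + 0.06255 = 0.06338 K/W
Q = ΔT/ΣR = (20.4 °C − 7.11 °C)/0.06338 = 210 W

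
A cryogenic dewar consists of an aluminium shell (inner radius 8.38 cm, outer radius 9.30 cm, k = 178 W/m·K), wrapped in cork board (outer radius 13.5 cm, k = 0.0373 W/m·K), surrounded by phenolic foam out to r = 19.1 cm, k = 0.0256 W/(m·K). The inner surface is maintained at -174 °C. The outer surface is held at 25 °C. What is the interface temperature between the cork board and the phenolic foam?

T = -71.7 °C

Resistance network (inner→outer):
  R_aluminium = (1/0.0838 − 1/0.0930)/(4πk) = 1.180/(4π·178) = 5.278×10^-4 K/W
  R_cork board = (1/0.0930 − 1/0.135)/(4πk) = 3.345/(4π·0.0373) = 7.137 K/W
  R_phenolic foam = (1/0.135 − 1/0.191)/(4πk) = 2.172/(4π·0.0256) = 6.751 K/W
ΣR = 5.278×10^-4 + 7.137 + 6.751 = 13.89 K/W
Q = ΔT/ΣR = (-174 °C − 25 °C)/13.89 = -14.33 W
From the inner boundary to the cork board/phenolic foam interface, ΣR_partial = 7.138 K/W.
T_interface = T_in − Q·ΣR_partial = -174 °C − (-14.33)(7.138) = -71.7 °C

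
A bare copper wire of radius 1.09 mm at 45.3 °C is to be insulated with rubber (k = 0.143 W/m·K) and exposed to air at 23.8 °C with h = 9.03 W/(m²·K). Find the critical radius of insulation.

r_cr = 1.58 cm

For a cylinder, r_cr = k_ins/h = 0.143/9.03 = 0.0158 m = 1.58 cm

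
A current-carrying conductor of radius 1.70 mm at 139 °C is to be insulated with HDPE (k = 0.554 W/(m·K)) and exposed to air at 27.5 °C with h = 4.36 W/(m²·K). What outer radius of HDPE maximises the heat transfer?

For a cylinder, r_cr = k_ins/h = 0.554/4.36 = 0.127 m = 12.7 cm

r_cr = 12.7 cm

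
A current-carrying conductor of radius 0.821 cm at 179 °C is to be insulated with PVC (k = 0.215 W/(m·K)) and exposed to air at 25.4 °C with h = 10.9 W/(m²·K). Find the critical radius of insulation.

For a cylinder, r_cr = k_ins/h = 0.215/10.9 = 0.0197 m = 1.97 cm

r_cr = 1.97 cm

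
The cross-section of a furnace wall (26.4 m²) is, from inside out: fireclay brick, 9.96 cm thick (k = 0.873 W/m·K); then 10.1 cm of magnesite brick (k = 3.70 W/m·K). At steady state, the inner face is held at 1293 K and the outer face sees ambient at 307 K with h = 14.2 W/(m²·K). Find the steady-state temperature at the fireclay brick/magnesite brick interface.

T = 762 K

Treat each layer as a resistance in series:
  R_fireclay brick = L/(kA) = 0.0996/(0.873·26.4) = 0.004322 K/W
  R_magnesite brick = L/(kA) = 0.101/(3.70·26.4) = 0.001034 K/W
  R_conv,out = 1/(hA) = 1/(14.2·26.4) = 0.002668 K/W
ΣR = 0.004322 + 0.001034 + 0.002668 = 0.008024 K/W
Q = ΔT/ΣR = (1293 K − 307 K)/0.008024 = 1.229×10^5 W
From the inner boundary to the fireclay brick/magnesite brick interface, ΣR_partial = 0.004322 K/W.
T_interface = T_in − Q·ΣR_partial = 1293 K − (1.229×10^5)(0.004322) = 762 K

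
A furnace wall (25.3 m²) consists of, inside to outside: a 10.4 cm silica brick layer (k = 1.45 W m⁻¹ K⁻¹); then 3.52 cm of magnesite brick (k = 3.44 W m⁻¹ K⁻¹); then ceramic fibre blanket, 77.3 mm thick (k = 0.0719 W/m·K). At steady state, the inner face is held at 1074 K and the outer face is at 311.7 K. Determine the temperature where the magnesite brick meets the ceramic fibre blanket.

Series thermal resistances, inner to outer:
  R_silica brick = L/(kA) = 0.104/(1.45·25.3) = 0.002835 K/W
  R_magnesite brick = L/(kA) = 0.0352/(3.44·25.3) = 4.044×10^-4 K/W
  R_ceramic fibre blanket = L/(kA) = 0.0773/(0.0719·25.3) = 0.04249 K/W
ΣR = 0.002835 + 4.044×10^-4 + 0.04249 = 0.04573 K/W
Q = ΔT/ΣR = (1074 K − 311.7 K)/0.04573 = 16670 W
From the inner boundary to the magnesite brick/ceramic fibre blanket interface, ΣR_partial = 0.003239 K/W.
T_interface = T_in − Q·ΣR_partial = 1074 K − (16670)(0.003239) = 1020 K

T = 1020 K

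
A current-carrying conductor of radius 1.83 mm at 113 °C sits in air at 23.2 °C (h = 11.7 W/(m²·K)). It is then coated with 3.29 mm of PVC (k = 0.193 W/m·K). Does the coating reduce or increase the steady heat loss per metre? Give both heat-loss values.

increases: 12.1 → 25.6 W/m

Critical radius for a cylinder: r_cr = k/h = 0.0165 m = 1.65 cm.
Outer radius after coating: r₂ = 0.00183 + 0.00329 = 0.00512 m.
Since r₁ < r_cr and r₂ ≤ r_cr, the coating moves toward the maximum at r_cr — heat loss rises.
Bare: R = 1/(2πr₁h) = 7.433 m·K/W; Q = 89.8/7.433 = 12.1 W/m.
Coated: R = R_cond + R_conv = 3.505 m·K/W; Q = 89.8/3.505 = 25.6 W/m.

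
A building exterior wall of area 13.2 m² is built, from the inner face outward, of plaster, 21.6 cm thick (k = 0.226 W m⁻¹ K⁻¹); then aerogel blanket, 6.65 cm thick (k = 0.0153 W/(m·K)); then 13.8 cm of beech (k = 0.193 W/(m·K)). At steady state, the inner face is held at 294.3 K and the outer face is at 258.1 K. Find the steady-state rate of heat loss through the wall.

Q = 79.4 W

Series thermal resistances, inner to outer:
  R_plaster = L/(kA) = 0.216/(0.226·13.2) = 0.07241 K/W
  R_aerogel blanket = L/(kA) = 0.0665/(0.0153·13.2) = 0.3293 K/W
  R_beech = L/(kA) = 0.138/(0.193·13.2) = 0.05417 K/W
ΣR = 0.07241 + 0.3293 + 0.05417 = 0.4559 K/W
Q = ΔT/ΣR = (294.3 K − 258.1 K)/0.4559 = 79.4 W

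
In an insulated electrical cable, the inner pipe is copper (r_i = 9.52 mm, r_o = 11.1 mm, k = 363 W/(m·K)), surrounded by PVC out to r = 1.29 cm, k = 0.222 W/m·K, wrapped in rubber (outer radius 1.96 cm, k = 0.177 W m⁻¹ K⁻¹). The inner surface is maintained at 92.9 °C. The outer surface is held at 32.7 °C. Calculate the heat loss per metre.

Treat each layer as a resistance in series:
  R'_copper = ln(0.0111/0.00952)/(2πk) = 0.1536/(2π·363) = 6.732×10^-5 m·K/W
  R'_PVC = ln(0.0129/0.0111)/(2πk) = 0.1503/(2π·0.222) = 0.1077 m·K/W
  R'_rubber = ln(0.0196/0.0129)/(2πk) = 0.4183/(2π·0.177) = 0.3761 m·K/W
ΣR = 6.732×10^-5 + 0.1077 + 0.3761 = 0.4839 m·K/W
Q' = ΔT/ΣR = (92.9 °C − 32.7 °C)/0.4839 = 124 W/m

Q' = 124 W/m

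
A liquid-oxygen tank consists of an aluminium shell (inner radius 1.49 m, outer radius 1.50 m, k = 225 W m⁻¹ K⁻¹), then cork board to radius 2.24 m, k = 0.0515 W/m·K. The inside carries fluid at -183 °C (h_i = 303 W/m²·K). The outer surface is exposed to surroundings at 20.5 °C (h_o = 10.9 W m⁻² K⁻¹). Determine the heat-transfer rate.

Q = 595 W

Resistance network (inner→outer):
  R_conv,in = 1/(4πr²h) = 1/(4π·1.49²·303) = 1.183×10^-4 K/W
  R_aluminium = (1/1.49 − 1/1.50)/(4πk) = 0.004474/(4π·225) = 1.582×10^-6 K/W
  R_cork board = (1/1.50 − 1/2.24)/(4πk) = 0.2202/(4π·0.0515) = 0.3403 K/W
  R_conv,out = 1/(4πr²h) = 1/(4π·2.24²·10.9) = 0.001455 K/W
ΣR = 1.183×10^-4 + 1.582×10^-6 + 0.3403 + 0.001455 = 0.3419 K/W
Q = ΔT/ΣR = (-183 °C − 20.5 °C)/0.3419 = -595 W
(Negative Q ⇒ heat flows inward; heat gain = 595 W.)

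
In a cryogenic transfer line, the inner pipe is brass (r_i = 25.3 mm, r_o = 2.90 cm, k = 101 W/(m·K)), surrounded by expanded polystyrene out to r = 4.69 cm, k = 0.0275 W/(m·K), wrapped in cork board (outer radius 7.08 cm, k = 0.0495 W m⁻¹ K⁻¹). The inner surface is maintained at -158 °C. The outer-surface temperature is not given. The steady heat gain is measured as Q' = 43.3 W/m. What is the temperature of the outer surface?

Series resistances:
  R'_brass = ln(0.0290/0.0253)/(2πk) = 0.1365/(2π·101) = 2.151×10^-4 m·K/W
  R'_expanded polystyrene = ln(0.0469/0.0290)/(2πk) = 0.4807/(2π·0.0275) = 2.782 m·K/W
  R'_cork board = ln(0.0708/0.0469)/(2πk) = 0.4118/(2π·0.0495) = 1.324 m·K/W
ΣR = 4.107 m·K/W
ΔT = Q'·ΣR = 43.3 × 4.107 = 177.8 K
Heat flows inward, so T_out = T_in + ΔT = -158 + 177.8 = 19.8 °C

T_out = 19.8 °C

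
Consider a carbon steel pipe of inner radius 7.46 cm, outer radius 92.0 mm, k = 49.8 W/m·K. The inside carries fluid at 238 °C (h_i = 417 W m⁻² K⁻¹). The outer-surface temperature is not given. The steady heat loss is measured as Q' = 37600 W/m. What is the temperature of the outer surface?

Series resistances:
  R'_conv,in = 1/(2πr h) = 1/(2π·0.0746·417) = 0.005116 m·K/W
  R'_carbon steel = ln(0.0920/0.0746)/(2πk) = 0.2096/(2π·49.8) = 6.700×10^-4 m·K/W
ΣR = 0.005786 m·K/W
ΔT = Q'·ΣR = 37600 × 0.005786 = 217.6 K
Heat flows outward, so T_out = T_in − ΔT = 238 − 217.6 = 20.4 °C

T_out = 20.4 °C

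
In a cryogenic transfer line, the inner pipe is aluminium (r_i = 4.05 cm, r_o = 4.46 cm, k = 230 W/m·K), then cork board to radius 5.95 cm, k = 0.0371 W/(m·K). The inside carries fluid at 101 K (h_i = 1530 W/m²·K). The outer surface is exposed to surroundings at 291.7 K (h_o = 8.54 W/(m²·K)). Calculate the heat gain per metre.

Resistance network (inner→outer):
  R'_conv,in = 1/(2πr h) = 1/(2π·0.0405·1530) = 0.002568 m·K/W
  R'_aluminium = ln(0.0446/0.0405)/(2πk) = 0.09643/(2π·230) = 6.673×10^-5 m·K/W
  R'_cork board = ln(0.0595/0.0446)/(2πk) = 0.2882/(2π·0.0371) = 1.237 m·K/W
  R'_conv,out = 1/(2πr h) = 1/(2π·0.0595·8.54) = 0.3132 m·K/W
ΣR = 0.002568 + 6.673×10^-5 + 1.237 + 0.3132 = 1.553 m·K/W
Q' = ΔT/ΣR = (101 K − 291.7 K)/1.553 = -123 W/m
(Negative Q' ⇒ heat flows inward; heat gain = 123 W/m.)

Q' = 123 W/m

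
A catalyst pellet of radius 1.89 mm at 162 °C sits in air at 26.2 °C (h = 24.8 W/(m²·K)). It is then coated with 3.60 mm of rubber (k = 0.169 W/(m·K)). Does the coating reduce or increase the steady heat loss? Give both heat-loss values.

increases: 0.151 → 0.503 W

Critical radius for a sphere: r_cr = 2k/h = 0.0136 m = 1.36 cm.
Outer radius after coating: r₂ = 0.00189 + 0.00360 = 0.00549 m.
Since r₁ < r_cr and r₂ ≤ r_cr, the coating moves toward the maximum at r_cr — heat loss rises.
Bare: R = 1/(4πr₁²h) = 898.3 K/W; Q = 135.8/898.3 = 0.151 W.
Coated: R = R_cond + R_conv = 269.8 K/W; Q = 135.8/269.8 = 0.503 W.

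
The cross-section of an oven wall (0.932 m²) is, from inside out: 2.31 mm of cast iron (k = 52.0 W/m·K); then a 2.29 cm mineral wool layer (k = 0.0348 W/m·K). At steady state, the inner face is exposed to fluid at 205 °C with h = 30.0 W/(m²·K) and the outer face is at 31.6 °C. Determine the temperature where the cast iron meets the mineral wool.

Series thermal resistances, inner to outer:
  R_conv,in = 1/(hA) = 1/(30.0·0.932) = 0.03577 K/W
  R_cast iron = L/(kA) = 0.00231/(52.0·0.932) = 4.766×10^-5 K/W
  R_mineral wool = L/(kA) = 0.0229/(0.0348·0.932) = 0.7061 K/W
ΣR = 0.03577 + 4.766×10^-5 + 0.7061 = 0.7419 K/W
Q = ΔT/ΣR = (205 °C − 31.6 °C)/0.7419 = 233.7 W
From the inner boundary to the cast iron/mineral wool interface, ΣR_partial = 0.03582 K/W.
T_interface = T_in − Q·ΣR_partial = 205 °C − (233.7)(0.03582) = 197 °C

T = 197 °C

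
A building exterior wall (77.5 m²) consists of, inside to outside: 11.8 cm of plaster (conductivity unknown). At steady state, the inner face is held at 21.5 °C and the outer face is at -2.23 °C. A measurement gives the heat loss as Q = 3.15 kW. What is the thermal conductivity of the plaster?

k = 0.202 W/m·K

ΣR = ΔT/Q = |21.5 − -2.23|/3150 = 0.007533 K/W
L/(kA) = 0.007533 ⇒ k = 0.118/(0.007533·77.5) = 0.202 W/m·K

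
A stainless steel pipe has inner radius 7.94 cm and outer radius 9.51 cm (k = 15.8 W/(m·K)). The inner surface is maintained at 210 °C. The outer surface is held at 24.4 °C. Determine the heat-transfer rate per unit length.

Q' = 102 kW/m

Q' = 2πk·ΔT/ln(r₂/r₁) = 2π × 15.8 × 185.6 / ln(0.0951/0.0794) = 1.02×10^5 W/m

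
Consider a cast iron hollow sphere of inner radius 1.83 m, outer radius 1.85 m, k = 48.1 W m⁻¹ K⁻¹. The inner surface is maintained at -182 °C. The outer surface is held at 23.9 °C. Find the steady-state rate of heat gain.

Q = 2.11×10^7 W

Q = 4πk·ΔT/(1/r₁ − 1/r₂) = 4π × 48.1 × 205.9 / (1/1.83 − 1/1.85) = 2.11×10^7 W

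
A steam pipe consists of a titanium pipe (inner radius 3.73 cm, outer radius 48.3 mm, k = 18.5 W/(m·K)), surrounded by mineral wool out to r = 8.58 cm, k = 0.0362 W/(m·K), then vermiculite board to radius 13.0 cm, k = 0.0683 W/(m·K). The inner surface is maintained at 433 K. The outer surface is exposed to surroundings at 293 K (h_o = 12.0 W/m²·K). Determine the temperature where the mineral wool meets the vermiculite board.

Series thermal resistances, inner to outer:
  R'_titanium = ln(0.0483/0.0373)/(2πk) = 0.2584/(2π·18.5) = 0.002223 m·K/W
  R'_mineral wool = ln(0.0858/0.0483)/(2πk) = 0.5746/(2π·0.0362) = 2.526 m·K/W
  R'_vermiculite board = ln(0.130/0.0858)/(2πk) = 0.4155/(2π·0.0683) = 0.9682 m·K/W
  R'_conv,out = 1/(2πr h) = 1/(2π·0.130·12.0) = 0.1020 m·K/W
ΣR = 0.002223 + 2.526 + 0.9682 + 0.1020 = 3.598 m·K/W
Q' = ΔT/ΣR = (433 K − 293 K)/3.598 = 38.91 W/m
From the inner boundary to the mineral wool/vermiculite board interface, ΣR_partial = 2.528 m·K/W.
T_interface = T_in − Q'·ΣR_partial = 433 K − (38.91)(2.528) = 334.6 K

T = 334.6 K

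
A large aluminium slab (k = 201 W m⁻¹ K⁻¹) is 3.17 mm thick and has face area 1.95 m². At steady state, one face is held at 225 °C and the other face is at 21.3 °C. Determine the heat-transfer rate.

Q = kA·ΔT/L = 201 × 1.95 × |225 °C − 21.3 °C| / 0.00317 = 2.52×10^7 W

Q = 2.52×10^7 W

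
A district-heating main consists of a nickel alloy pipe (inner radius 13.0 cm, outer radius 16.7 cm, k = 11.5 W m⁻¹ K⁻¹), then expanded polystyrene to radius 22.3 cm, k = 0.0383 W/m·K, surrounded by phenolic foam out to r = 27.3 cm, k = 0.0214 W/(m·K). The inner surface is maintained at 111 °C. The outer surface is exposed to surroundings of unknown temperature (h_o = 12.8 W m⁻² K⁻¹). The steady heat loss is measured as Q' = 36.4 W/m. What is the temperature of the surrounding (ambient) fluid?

Series resistances:
  R'_nickel alloy = ln(0.167/0.130)/(2πk) = 0.2505/(2π·11.5) = 0.003466 m·K/W
  R'_expanded polystyrene = ln(0.223/0.167)/(2πk) = 0.2892/(2π·0.0383) = 1.202 m·K/W
  R'_phenolic foam = ln(0.273/0.223)/(2πk) = 0.2023/(2π·0.0214) = 1.505 m·K/W
  R'_conv,out = 1/(2πr h) = 1/(2π·0.273·12.8) = 0.04555 m·K/W
ΣR = 2.755 m·K/W
ΔT = Q'·ΣR = 36.4 × 2.755 = 100.3 K
Heat flows outward, so T_out = T_in − ΔT = 111 − 100.3 = 10.7 °C

T_out = 10.7 °C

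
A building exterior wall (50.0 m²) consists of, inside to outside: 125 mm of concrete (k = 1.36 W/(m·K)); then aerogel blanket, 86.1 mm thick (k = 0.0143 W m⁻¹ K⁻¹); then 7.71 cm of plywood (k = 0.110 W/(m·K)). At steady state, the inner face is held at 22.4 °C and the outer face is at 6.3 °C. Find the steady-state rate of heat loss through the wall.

Q = 118 W

Resistance network (inner→outer):
  R_concrete = L/(kA) = 0.125/(1.36·50.0) = 0.001838 K/W
  R_aerogel blanket = L/(kA) = 0.0861/(0.0143·50.0) = 0.1204 K/W
  R_plywood = L/(kA) = 0.0771/(0.110·50.0) = 0.01402 K/W
ΣR = 0.001838 + 0.1204 + 0.01402 = 0.1363 K/W
Q = ΔT/ΣR = (22.4 °C − 6.3 °C)/0.1363 = 118 W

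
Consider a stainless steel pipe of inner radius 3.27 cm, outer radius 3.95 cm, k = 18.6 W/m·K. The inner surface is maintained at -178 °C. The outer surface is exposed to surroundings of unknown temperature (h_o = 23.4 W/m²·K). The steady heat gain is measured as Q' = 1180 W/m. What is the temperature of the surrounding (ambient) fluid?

Series resistances:
  R'_stainless steel = ln(0.0395/0.0327)/(2πk) = 0.1889/(2π·18.6) = 0.001617 m·K/W
  R'_conv,out = 1/(2πr h) = 1/(2π·0.0395·23.4) = 0.1722 m·K/W
ΣR = 0.1738 m·K/W
ΔT = Q'·ΣR = 1180 × 0.1738 = 205.1 K
Heat flows inward, so T_out = T_in + ΔT = -178 + 205.1 = 27.1 °C

T_out = 27.1 °C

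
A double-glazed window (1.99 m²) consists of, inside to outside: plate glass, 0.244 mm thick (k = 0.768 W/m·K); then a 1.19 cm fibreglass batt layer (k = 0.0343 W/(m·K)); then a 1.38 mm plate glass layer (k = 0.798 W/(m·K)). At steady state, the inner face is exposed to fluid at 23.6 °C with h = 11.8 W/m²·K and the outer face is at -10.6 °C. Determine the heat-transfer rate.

Treat each layer as a resistance in series:
  R_conv,in = 1/(hA) = 1/(11.8·1.99) = 0.04259 K/W
  R_plate glass = L/(kA) = 2.44×10^-4/(0.768·1.99) = 1.597×10^-4 K/W
  R_fibreglass batt = L/(kA) = 0.0119/(0.0343·1.99) = 0.1743 K/W
  R_plate glass = L/(kA) = 0.00138/(0.798·1.99) = 8.690×10^-4 K/W
ΣR = 0.04259 + 1.597×10^-4 + 0.1743 + 8.690×10^-4 = 0.2179 K/W
Q = ΔT/ΣR = (23.6 °C − -10.6 °C)/0.2179 = 157 W

Q = 157 W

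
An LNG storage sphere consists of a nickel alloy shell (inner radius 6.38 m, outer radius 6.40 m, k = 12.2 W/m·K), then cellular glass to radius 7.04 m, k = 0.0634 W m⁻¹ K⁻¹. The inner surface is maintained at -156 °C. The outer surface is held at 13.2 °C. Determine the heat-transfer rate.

Series thermal resistances, inner to outer:
  R_nickel alloy = (1/6.38 − 1/6.40)/(4πk) = 4.898×10^-4/(4π·12.2) = 3.195×10^-6 K/W
  R_cellular glass = (1/6.40 − 1/7.04)/(4πk) = 0.01420/(4π·0.0634) = 0.01783 K/W
ΣR = 3.195×10^-6 + 0.01783 = 0.01783 K/W
Q = ΔT/ΣR = (-156 °C − 13.2 °C)/0.01783 = -9490 W
(Negative Q ⇒ heat flows inward; heat gain = 9490 W.)

Q = 9490 W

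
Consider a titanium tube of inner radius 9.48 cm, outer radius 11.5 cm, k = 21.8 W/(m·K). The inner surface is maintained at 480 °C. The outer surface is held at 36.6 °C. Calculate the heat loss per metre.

Q' = 2πk·ΔT/ln(r₂/r₁) = 2π × 21.8 × 443.4 / ln(0.115/0.0948) = 3.14×10^5 W/m

Q' = 314 kW/m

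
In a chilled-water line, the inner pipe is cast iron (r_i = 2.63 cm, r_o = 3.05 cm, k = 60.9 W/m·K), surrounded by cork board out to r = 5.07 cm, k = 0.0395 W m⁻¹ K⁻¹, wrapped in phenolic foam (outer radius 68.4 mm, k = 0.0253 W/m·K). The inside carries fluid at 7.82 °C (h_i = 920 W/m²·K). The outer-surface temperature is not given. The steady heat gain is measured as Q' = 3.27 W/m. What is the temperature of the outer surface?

T_out = 20.7 °C

Series resistances:
  R'_conv,in = 1/(2πr h) = 1/(2π·0.0263·920) = 0.006578 m·K/W
  R'_cast iron = ln(0.0305/0.0263)/(2πk) = 0.1482/(2π·60.9) = 3.872×10^-4 m·K/W
  R'_cork board = ln(0.0507/0.0305)/(2πk) = 0.5082/(2π·0.0395) = 2.048 m·K/W
  R'_phenolic foam = ln(0.0684/0.0507)/(2πk) = 0.2994/(2π·0.0253) = 1.884 m·K/W
ΣR = 3.938 m·K/W
ΔT = Q'·ΣR = 3.27 × 3.938 = 12.88 K
Heat flows inward, so T_out = T_in + ΔT = 7.82 + 12.88 = 20.7 °C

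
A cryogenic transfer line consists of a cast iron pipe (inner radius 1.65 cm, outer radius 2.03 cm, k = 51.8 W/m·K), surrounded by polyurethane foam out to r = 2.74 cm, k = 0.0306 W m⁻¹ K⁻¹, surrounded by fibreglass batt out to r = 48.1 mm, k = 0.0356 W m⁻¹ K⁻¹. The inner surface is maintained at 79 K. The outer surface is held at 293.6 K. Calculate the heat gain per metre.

Q' = 52.6 W/m

Resistance network (inner→outer):
  R'_cast iron = ln(0.0203/0.0165)/(2πk) = 0.2073/(2π·51.8) = 6.368×10^-4 m·K/W
  R'_polyurethane foam = ln(0.0274/0.0203)/(2πk) = 0.2999/(2π·0.0306) = 1.560 m·K/W
  R'_fibreglass batt = ln(0.0481/0.0274)/(2πk) = 0.5627/(2π·0.0356) = 2.516 m·K/W
ΣR = 6.368×10^-4 + 1.560 + 2.516 = 4.077 m·K/W
Q' = ΔT/ΣR = (79 K − 293.6 K)/4.077 = -52.6 W/m
(Negative Q' ⇒ heat flows inward; heat gain = 52.6 W/m.)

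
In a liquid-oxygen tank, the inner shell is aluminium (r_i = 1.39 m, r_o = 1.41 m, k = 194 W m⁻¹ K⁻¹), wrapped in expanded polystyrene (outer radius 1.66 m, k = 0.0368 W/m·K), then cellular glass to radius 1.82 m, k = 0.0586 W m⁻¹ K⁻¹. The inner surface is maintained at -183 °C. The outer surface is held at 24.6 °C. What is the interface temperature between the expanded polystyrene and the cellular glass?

Treat each layer as a resistance in series:
  R_aluminium = (1/1.39 − 1/1.41)/(4πk) = 0.01020/(4π·194) = 4.186×10^-6 K/W
  R_expanded polystyrene = (1/1.41 − 1/1.66)/(4πk) = 0.1068/(4π·0.0368) = 0.2310 K/W
  R_cellular glass = (1/1.66 − 1/1.82)/(4πk) = 0.05296/(4π·0.0586) = 0.07192 K/W
ΣR = 4.186×10^-6 + 0.2310 + 0.07192 = 0.3029 K/W
Q = ΔT/ΣR = (-183 °C − 24.6 °C)/0.3029 = -685.4 W
From the inner boundary to the expanded polystyrene/cellular glass interface, ΣR_partial = 0.2310 K/W.
T_interface = T_in − Q·ΣR_partial = -183 °C − (-685.4)(0.2310) = -24.7 °C

T = -24.7 °C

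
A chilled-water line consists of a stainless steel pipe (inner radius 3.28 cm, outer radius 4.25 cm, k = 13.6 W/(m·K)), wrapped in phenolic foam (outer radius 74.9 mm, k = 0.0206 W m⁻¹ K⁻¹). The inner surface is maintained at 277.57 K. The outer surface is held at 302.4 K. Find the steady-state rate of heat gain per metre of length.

Q' = 5.67 W/m

Treat each layer as a resistance in series:
  R'_stainless steel = ln(0.0425/0.0328)/(2πk) = 0.2591/(2π·13.6) = 0.003032 m·K/W
  R'_phenolic foam = ln(0.0749/0.0425)/(2πk) = 0.5666/(2π·0.0206) = 4.378 m·K/W
ΣR = 0.003032 + 4.378 = 4.381 m·K/W
Q' = ΔT/ΣR = (277.57 K − 302.4 K)/4.381 = -5.67 W/m
(Negative Q' ⇒ heat flows inward; heat gain = 5.67 W/m.)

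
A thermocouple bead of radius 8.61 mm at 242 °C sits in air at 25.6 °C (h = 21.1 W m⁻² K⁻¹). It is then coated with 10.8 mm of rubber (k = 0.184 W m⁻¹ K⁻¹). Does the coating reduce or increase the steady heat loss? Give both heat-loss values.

Critical radius for a sphere: r_cr = 2k/h = 0.0174 m = 1.74 cm.
Outer radius after coating: r₂ = 0.00861 + 0.0108 = 0.01941 m.
r₁ < r_cr < r₂: heat loss rises to a maximum at r_cr then falls. Whether the coating helps depends on whether Q(r₂) has dropped back below Q(r₁).
Bare: R = 1/(4πr₁²h) = 50.87 K/W; Q = 216.4/50.87 = 4.25 W.
Coated: R = R_cond + R_conv = 37.96 K/W; Q = 216.4/37.96 = 5.70 W.

increases: 4.25 → 5.70 W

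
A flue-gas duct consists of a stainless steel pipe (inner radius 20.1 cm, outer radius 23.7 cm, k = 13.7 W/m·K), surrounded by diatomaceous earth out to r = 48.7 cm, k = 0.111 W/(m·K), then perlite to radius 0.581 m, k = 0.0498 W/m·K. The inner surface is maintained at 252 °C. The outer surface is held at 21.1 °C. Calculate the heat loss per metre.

Q' = 144 W/m

Resistance network (inner→outer):
  R'_stainless steel = ln(0.237/0.201)/(2πk) = 0.1648/(2π·13.7) = 0.001914 m·K/W
  R'_diatomaceous earth = ln(0.487/0.237)/(2πk) = 0.7202/(2π·0.111) = 1.033 m·K/W
  R'_perlite = ln(0.581/0.487)/(2πk) = 0.1765/(2π·0.0498) = 0.5640 m·K/W
ΣR = 0.001914 + 1.033 + 0.5640 = 1.599 m·K/W
Q' = ΔT/ΣR = (252 °C − 21.1 °C)/1.599 = 144 W/m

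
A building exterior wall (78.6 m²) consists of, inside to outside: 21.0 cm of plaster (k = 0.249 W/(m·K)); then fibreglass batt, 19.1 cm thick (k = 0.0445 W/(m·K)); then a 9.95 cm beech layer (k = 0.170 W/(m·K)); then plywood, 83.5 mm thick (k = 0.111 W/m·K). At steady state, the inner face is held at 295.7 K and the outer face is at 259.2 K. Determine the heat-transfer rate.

Q = 443 W

Resistance network (inner→outer):
  R_plaster = L/(kA) = 0.210/(0.249·78.6) = 0.01073 K/W
  R_fibreglass batt = L/(kA) = 0.191/(0.0445·78.6) = 0.05461 K/W
  R_beech = L/(kA) = 0.0995/(0.170·78.6) = 0.007446 K/W
  R_plywood = L/(kA) = 0.0835/(0.111·78.6) = 0.009571 K/W
ΣR = 0.01073 + 0.05461 + 0.007446 + 0.009571 = 0.08236 K/W
Q = ΔT/ΣR = (295.7 K − 259.2 K)/0.08236 = 443 W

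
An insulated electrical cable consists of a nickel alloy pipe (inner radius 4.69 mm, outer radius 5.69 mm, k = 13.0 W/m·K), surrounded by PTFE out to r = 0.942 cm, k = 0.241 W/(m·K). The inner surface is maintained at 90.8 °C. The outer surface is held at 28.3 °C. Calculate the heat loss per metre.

Q' = 186 W/m

Treat each layer as a resistance in series:
  R'_nickel alloy = ln(0.00569/0.00469)/(2πk) = 0.1933/(2π·13.0) = 0.002366 m·K/W
  R'_PTFE = ln(0.00942/0.00569)/(2πk) = 0.5041/(2π·0.241) = 0.3329 m·K/W
ΣR = 0.002366 + 0.3329 = 0.3353 m·K/W
Q' = ΔT/ΣR = (90.8 °C − 28.3 °C)/0.3353 = 186 W/m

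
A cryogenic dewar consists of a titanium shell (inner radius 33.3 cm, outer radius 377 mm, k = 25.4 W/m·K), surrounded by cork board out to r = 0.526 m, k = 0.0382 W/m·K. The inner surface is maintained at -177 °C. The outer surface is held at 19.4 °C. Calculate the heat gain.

Treat each layer as a resistance in series:
  R_titanium = (1/0.333 − 1/0.377)/(4πk) = 0.3505/(4π·25.4) = 0.001098 K/W
  R_cork board = (1/0.377 − 1/0.526)/(4πk) = 0.7514/(4π·0.0382) = 1.565 K/W
ΣR = 0.001098 + 1.565 = 1.566 K/W
Q = ΔT/ΣR = (-177 °C − 19.4 °C)/1.566 = -125 W
(Negative Q ⇒ heat flows inward; heat gain = 125 W.)

Q = 125 W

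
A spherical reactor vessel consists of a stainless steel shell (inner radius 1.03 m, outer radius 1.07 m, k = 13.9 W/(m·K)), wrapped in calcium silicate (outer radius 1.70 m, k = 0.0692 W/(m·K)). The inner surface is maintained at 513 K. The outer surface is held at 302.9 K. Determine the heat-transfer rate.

Q = 527 W

Series thermal resistances, inner to outer:
  R_stainless steel = (1/1.03 − 1/1.07)/(4πk) = 0.03629/(4π·13.9) = 2.078×10^-4 K/W
  R_calcium silicate = (1/1.07 − 1/1.70)/(4πk) = 0.3463/(4π·0.0692) = 0.3983 K/W
ΣR = 2.078×10^-4 + 0.3983 = 0.3985 K/W
Q = ΔT/ΣR = (513 K − 302.9 K)/0.3985 = 527 W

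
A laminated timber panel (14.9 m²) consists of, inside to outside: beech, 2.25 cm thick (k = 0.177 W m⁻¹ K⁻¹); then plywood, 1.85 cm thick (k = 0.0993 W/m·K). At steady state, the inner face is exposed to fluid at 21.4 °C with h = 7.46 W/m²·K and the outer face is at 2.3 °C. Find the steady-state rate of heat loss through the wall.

Series thermal resistances, inner to outer:
  R_conv,in = 1/(hA) = 1/(7.46·14.9) = 0.008997 K/W
  R_beech = L/(kA) = 0.0225/(0.177·14.9) = 0.008531 K/W
  R_plywood = L/(kA) = 0.0185/(0.0993·14.9) = 0.01250 K/W
ΣR = 0.008997 + 0.008531 + 0.01250 = 0.03003 K/W
Q = ΔT/ΣR = (21.4 °C − 2.3 °C)/0.03003 = 636 W

Q = 636 W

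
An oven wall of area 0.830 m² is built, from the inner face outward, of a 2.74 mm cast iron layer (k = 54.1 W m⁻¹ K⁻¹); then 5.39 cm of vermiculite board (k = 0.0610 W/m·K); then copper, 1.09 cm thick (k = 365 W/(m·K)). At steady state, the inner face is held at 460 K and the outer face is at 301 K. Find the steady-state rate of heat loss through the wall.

Series thermal resistances, inner to outer:
  R_cast iron = L/(kA) = 0.00274/(54.1·0.830) = 6.102×10^-5 K/W
  R_vermiculite board = L/(kA) = 0.0539/(0.0610·0.830) = 1.065 K/W
  R_copper = L/(kA) = 0.0109/(365·0.830) = 3.598×10^-5 K/W
ΣR = 6.102×10^-5 + 1.065 + 3.598×10^-5 = 1.065 K/W
Q = ΔT/ΣR = (460 K − 301 K)/1.065 = 149 W

Q = 149 W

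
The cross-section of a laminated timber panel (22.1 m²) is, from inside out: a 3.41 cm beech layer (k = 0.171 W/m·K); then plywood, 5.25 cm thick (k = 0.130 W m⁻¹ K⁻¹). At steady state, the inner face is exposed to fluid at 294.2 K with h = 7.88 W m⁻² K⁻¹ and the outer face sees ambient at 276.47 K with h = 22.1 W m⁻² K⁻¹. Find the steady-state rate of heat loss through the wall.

Series thermal resistances, inner to outer:
  R_conv,in = 1/(hA) = 1/(7.88·22.1) = 0.005742 K/W
  R_beech = L/(kA) = 0.0341/(0.171·22.1) = 0.009023 K/W
  R_plywood = L/(kA) = 0.0525/(0.130·22.1) = 0.01827 K/W
  R_conv,out = 1/(hA) = 1/(22.1·22.1) = 0.002047 K/W
ΣR = 0.005742 + 0.009023 + 0.01827 + 0.002047 = 0.03508 K/W
Q = ΔT/ΣR = (294.2 K − 276.47 K)/0.03508 = 505 W

Q = 505 W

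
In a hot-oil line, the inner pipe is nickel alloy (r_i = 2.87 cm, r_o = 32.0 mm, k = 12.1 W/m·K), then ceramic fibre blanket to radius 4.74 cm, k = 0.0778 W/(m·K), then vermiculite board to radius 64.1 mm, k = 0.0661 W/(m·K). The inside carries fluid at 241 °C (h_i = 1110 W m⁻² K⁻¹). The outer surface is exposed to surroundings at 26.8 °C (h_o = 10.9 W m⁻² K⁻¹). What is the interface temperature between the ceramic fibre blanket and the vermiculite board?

T = 143 °C

Resistance network (inner→outer):
  R'_conv,in = 1/(2πr h) = 1/(2π·0.0287·1110) = 0.004996 m·K/W
  R'_nickel alloy = ln(0.0320/0.0287)/(2πk) = 0.1088/(2π·12.1) = 0.001432 m·K/W
  R'_ceramic fibre blanket = ln(0.0474/0.0320)/(2πk) = 0.3929/(2π·0.0778) = 0.8037 m·K/W
  R'_vermiculite board = ln(0.0641/0.0474)/(2πk) = 0.3018/(2π·0.0661) = 0.7267 m·K/W
  R'_conv,out = 1/(2πr h) = 1/(2π·0.0641·10.9) = 0.2278 m·K/W
ΣR = 0.004996 + 0.001432 + 0.8037 + 0.7267 + 0.2278 = 1.765 m·K/W
Q' = ΔT/ΣR = (241 °C − 26.8 °C)/1.765 = 121.4 W/m
From the inner boundary to the ceramic fibre blanket/vermiculite board interface, ΣR_partial = 0.8101 m·K/W.
T_interface = T_in − Q'·ΣR_partial = 241 °C − (121.4)(0.8101) = 143 °C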